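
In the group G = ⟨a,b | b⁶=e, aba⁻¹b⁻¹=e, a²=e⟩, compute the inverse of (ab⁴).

The order of (ab⁴) is 6 (smallest k with (ab⁴)ᵏ = e), so (ab⁴)⁻¹ = (ab⁴)⁵ = ab².
Check: (ab⁴) · (ab²) → (ab⁴) · a = b⁴;   (b⁴) · b² = e, giving e as required.

Answer: ab²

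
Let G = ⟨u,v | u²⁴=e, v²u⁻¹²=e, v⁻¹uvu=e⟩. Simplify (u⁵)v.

Compute (u⁵) · v by multiplying left to right and reducing via the relations at each step:
  (u⁵) · v = u⁵v

Answer: u⁵v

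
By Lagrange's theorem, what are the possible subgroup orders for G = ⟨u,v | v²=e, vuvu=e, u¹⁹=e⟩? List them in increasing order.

|G| = 38 = 2 · 19. By Lagrange's theorem the order of any subgroup divides 38; the divisors of 38 are 1, 2, 19, 38.

Answer: 1, 2, 19, 38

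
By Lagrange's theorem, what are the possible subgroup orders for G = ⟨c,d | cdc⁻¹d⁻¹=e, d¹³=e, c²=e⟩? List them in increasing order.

|G| = 26 = 2 · 13. By Lagrange's theorem the order of any subgroup divides 26; the divisors of 26 are 1, 2, 13, 26.

Answer: 1, 2, 13, 26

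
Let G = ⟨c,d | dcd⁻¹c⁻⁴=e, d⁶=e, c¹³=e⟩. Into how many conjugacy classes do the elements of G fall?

The conjugacy classes (representative and size) are:
  [e] (size 1), [c⁴] (size 6), [c¹¹] (size 6), [c⁷d] (size 13), [c⁸d²] (size 13), [c¹²d³] (size 13), [c⁵d⁴] (size 13), [c¹¹d⁵] (size 13).
Class equation: 1 + 6 + 6 + 13 + 13 + 13 + 13 + 13 = 78 = |G|. So G has 8 conjugacy classes.

Answer: 8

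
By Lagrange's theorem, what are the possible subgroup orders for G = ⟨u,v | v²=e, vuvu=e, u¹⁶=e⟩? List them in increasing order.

|G| = 32 = 2⁵. By Lagrange's theorem the order of any subgroup divides 32; the divisors of 32 are 1, 2, 4, 8, 16, 32.

Answer: 1, 2, 4, 8, 16, 32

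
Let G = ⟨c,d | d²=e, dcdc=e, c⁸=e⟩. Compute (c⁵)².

Compute successive powers of (c⁵), reducing at each step:
  (c⁵)²: (c⁵) · c⁵ = c²

Answer: c²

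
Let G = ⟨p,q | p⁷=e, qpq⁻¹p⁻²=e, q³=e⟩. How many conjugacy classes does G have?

The conjugacy classes (representative and size) are:
  [e] (size 1), [p²] (size 3), [p⁵] (size 3), [q] (size 7), [q²] (size 7).
Class equation: 1 + 3 + 3 + 7 + 7 = 21 = |G|. So G has 5 conjugacy classes.

Answer: 5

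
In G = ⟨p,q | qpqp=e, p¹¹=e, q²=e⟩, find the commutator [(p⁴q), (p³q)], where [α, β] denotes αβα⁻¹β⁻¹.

[(p⁴q), (p³q)] = (p⁴q)·(p³q)·(p⁴q)⁻¹·(p³q)⁻¹.
  (p⁴q) · (p³q) = p
  p · (p⁴q) = p⁵q
  (p⁵q) · (p³q) = p²

Answer: p²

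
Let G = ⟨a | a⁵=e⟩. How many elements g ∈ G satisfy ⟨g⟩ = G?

G is cyclic of order 5. An element generates G iff its order is 5, and a cyclic group of order 5 has exactly φ(5) = 4 such elements.

Answer: 4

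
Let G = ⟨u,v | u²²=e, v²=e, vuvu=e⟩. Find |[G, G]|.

G' = [G, G] is generated by all commutators. The generator-pair commutators are: [u, v] = u².
The subgroup they normally generate is {e, u², u⁴, u⁶, u⁸, u¹⁰, u¹², u¹⁴, u¹⁶, u¹⁸, u²⁰}, of order 11.
Check: |G/G'| = 44/11 = 4 is the order of the abelianisation.

Answer: 11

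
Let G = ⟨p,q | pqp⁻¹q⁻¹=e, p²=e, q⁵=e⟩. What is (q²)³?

Compute successive powers of (q²), reducing at each step:
  (q²)²: (q²) · q² = q⁴
  (q²)³: (q⁴) · q² = q

Answer: q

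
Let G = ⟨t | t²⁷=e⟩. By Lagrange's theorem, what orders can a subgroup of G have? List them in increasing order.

|G| = 27 = 3³. By Lagrange's theorem the order of any subgroup divides 27; the divisors of 27 are 1, 3, 9, 27.

Answer: 1, 3, 9, 27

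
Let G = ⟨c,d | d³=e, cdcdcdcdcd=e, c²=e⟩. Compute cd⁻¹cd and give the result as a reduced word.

Multiply left to right, reducing at each step:
  c · d⁻¹ = cd²
  (cd²) · c = cd²c
  (cd²c) · d = cd²cd

Answer: cd²cd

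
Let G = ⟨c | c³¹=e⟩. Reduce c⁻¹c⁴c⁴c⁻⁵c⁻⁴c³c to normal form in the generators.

Multiply left to right, reducing at each step:
  (c³⁰) · c⁴ = c³
  (c³) · c⁴ = c⁷
  (c⁷) · c⁻⁵ = c²
  (c²) · c⁻⁴ = c²⁹
  (c²⁹) · c³ = c
  c · c = c²

Answer: c²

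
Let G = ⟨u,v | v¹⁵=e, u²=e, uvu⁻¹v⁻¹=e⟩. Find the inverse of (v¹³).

The order of (v¹³) is 15 (smallest k with (v¹³)ᵏ = e), so (v¹³)⁻¹ = (v¹³)¹⁴ = v².
Check: (v¹³) · (v²) → (v¹³) · v² = e, giving e as required.

Answer: v²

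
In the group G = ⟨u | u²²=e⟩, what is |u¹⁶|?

Compute successive powers until reaching e:
  (u¹⁶)¹ = u¹⁶, (u¹⁶)² = u¹⁰, (u¹⁶)³ = u⁴, (u¹⁶)⁴ = u²⁰, (u¹⁶)⁵ = u¹⁴, (u¹⁶)⁶ = u⁸, (u¹⁶)⁷ = u², (u¹⁶)⁸ = u¹⁸, (u¹⁶)⁹ = u¹², (u¹⁶)¹⁰ = u⁶, (u¹⁶)¹¹ = e.
The smallest positive k with (u¹⁶)ᵏ = e is 11.

Answer: 11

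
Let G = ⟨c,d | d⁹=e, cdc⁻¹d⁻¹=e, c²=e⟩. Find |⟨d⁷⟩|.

|⟨d⁷⟩| equals the order of d⁷. Compute successive powers until reaching e:
  (d⁷)¹ = d⁷, (d⁷)² = d⁵, (d⁷)³ = d³, (d⁷)⁴ = d, (d⁷)⁵ = d⁸, (d⁷)⁶ = d⁶, (d⁷)⁷ = d⁴, (d⁷)⁸ = d², (d⁷)⁹ = e.
The smallest positive k with (d⁷)ᵏ = e is 9, so |⟨d⁷⟩| = 9.

Answer: 9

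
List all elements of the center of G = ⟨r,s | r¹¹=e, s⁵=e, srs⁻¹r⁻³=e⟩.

An element z ∈ Z(G) iff z commutes with every generator.
For example e is central: e·r = r = r·e; e·s = s = s·e.
Whereas r ∉ Z(G) since r·s = rs ≠ r³s = s·r.
Checking each of the 55 elements this way gives Z(G) = {e}, of order 1.

Answer: {e}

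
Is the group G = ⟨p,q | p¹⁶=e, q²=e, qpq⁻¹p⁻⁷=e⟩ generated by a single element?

Every cyclic group is abelian. But p·q = pq while q·p = p⁷q, so p·q ≠ q·p and G is not abelian. Hence G is not cyclic.

Answer: No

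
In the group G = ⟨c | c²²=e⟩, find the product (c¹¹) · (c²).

Compute (c¹¹) · (c²) by multiplying left to right and reducing via the relations at each step:
  (c¹¹) · c² = c¹³

Answer: c¹³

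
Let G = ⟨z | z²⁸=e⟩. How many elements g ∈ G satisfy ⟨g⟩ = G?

G is cyclic of order 28. An element generates G iff its order is 28, and a cyclic group of order 28 has exactly φ(28) = 12 such elements.

Answer: 12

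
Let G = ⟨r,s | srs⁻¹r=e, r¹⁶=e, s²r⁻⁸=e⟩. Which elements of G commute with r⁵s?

⟨r⁵s⟩ ⊆ C_G(r⁵s) since powers of r⁵s commute with r⁵s; so |C_G(r⁵s)| ≥ |⟨r⁵s⟩| = 4.
By orbit–stabilizer, |C_G(r⁵s)| = |G| / |conj. class of r⁵s| = 32 / 8 = 4.
The 4 elements commuting with r⁵s are {e, r⁸, r⁵s, r⁵s⁻¹}.

Answer: {e, r⁸, r⁵s, r⁵s⁻¹}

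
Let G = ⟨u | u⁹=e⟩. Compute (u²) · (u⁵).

Compute (u²) · (u⁵) by multiplying left to right and reducing via the relations at each step:
  (u²) · u⁵ = u⁷

Answer: u⁷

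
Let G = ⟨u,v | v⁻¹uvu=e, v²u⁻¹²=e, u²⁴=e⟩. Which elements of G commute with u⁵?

⟨u⁵⟩ ⊆ C_G(u⁵) since powers of u⁵ commute with u⁵; so |C_G(u⁵)| ≥ |⟨u⁵⟩| = 24.
By orbit–stabilizer, |C_G(u⁵)| = |G| / |conj. class of u⁵| = 48 / 2 = 24.
The 24 elements commuting with u⁵ are {e, u, u², u³, u⁴, u⁵, u⁶, u⁷, u⁸, u⁹, u¹⁰, u¹¹, u¹², u¹³, u¹⁴, u¹⁵, u¹⁶, u¹⁷, u¹⁸, u¹⁹, u²⁰, u²¹, u²², u²³}.

Answer: {e, u, u², u³, u⁴, u⁵, u⁶, u⁷, u⁸, u⁹, u¹⁰, u¹¹, u¹², u¹³, u¹⁴, u¹⁵, u¹⁶, u¹⁷, u¹⁸, u¹⁹, u²⁰, u²¹, u²², u²³}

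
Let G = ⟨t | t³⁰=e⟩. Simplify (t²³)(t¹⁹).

Compute (t²³) · (t¹⁹) by multiplying left to right and reducing via the relations at each step:
  (t²³) · t¹⁹ = t¹²

Answer: t¹²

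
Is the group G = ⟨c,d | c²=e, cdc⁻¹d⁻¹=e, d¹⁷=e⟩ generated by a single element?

|G| = 34. The element cd has order 34 (its powers give 34 distinct elements), so ⟨cd⟩ = G and G is cyclic.

Answer: Yes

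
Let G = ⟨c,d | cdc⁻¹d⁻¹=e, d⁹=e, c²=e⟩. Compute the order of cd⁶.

Compute successive powers until reaching e:
  (cd⁶)¹ = cd⁶, (cd⁶)² = d³, (cd⁶)³ = c, (cd⁶)⁴ = d⁶, (cd⁶)⁵ = cd³, (cd⁶)⁶ = e.
The smallest positive k with (cd⁶)ᵏ = e is 6.

Answer: 6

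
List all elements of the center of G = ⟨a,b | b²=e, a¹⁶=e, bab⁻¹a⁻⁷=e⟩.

An element z ∈ Z(G) iff z commutes with every generator.
For example a⁸ is central: (a⁸)·a = a⁹ = a·(a⁸); (a⁸)·b = a⁸b = b·(a⁸).
Whereas a ∉ Z(G) since a·b = ab ≠ a⁷b = b·a.
Checking each of the 32 elements this way gives Z(G) = {e, a⁸}, of order 2.

Answer: {e, a⁸}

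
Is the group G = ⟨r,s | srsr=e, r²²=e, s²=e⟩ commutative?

r·s = rs but s·r = r²¹s, so r·s ≠ s·r and G is not abelian.

Answer: No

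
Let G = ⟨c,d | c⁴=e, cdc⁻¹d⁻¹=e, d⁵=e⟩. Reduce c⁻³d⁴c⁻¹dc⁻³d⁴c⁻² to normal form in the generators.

Multiply left to right, reducing at each step:
  c · d⁴ = cd⁴
  (cd⁴) · c⁻¹ = d⁴
  (d⁴) · d = e
  e · c⁻³ = c
  c · d⁴ = cd⁴
  (cd⁴) · c⁻² = c³d⁴

Answer: c³d⁴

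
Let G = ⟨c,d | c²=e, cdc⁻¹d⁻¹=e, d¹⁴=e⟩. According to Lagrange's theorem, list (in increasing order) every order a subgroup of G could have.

|G| = 28 = 2² · 7. By Lagrange's theorem the order of any subgroup divides 28; the divisors of 28 are 1, 2, 4, 7, 14, 28.

Answer: 1, 2, 4, 7, 14, 28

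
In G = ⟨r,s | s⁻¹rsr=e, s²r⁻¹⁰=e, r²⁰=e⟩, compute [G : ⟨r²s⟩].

First find ord(r²s) by computing successive powers:
  (r²s)¹ = r²s, (r²s)² = r¹⁰, (r²s)³ = r²s⁻¹, (r²s)⁴ = e.
So |⟨r²s⟩| = ord(r²s) = 4. With |G| = 40, by Lagrange [G : ⟨r²s⟩] = 40/4 = 10.

Answer: 10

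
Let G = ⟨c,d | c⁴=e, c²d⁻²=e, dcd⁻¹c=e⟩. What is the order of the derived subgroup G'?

G' = [G, G] is generated by all commutators. The generator-pair commutators are: [c, d] = c².
The subgroup they normally generate is {e, c²}, of order 2.
Check: |G/G'| = 8/2 = 4 is the order of the abelianisation.

Answer: 2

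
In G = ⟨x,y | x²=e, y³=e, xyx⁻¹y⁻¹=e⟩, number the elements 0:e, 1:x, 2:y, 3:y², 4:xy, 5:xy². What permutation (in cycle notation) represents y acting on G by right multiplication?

(0 2 3)(1 4 5)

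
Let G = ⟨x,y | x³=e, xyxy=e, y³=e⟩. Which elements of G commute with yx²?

⟨yx²⟩ ⊆ C_G(yx²) since powers of yx² commute with yx²; so |C_G(yx²)| ≥ |⟨yx²⟩| = 3.
By orbit–stabilizer, |C_G(yx²)| = |G| / |conj. class of yx²| = 12 / 4 = 3.
The 3 elements commuting with yx² are {e, xy², yx²}.

Answer: {e, xy², yx²}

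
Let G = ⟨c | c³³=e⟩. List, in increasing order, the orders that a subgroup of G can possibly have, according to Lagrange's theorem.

|G| = 33 = 3 · 11. By Lagrange's theorem the order of any subgroup divides 33; the divisors of 33 are 1, 3, 11, 33.

Answer: 1, 3, 11, 33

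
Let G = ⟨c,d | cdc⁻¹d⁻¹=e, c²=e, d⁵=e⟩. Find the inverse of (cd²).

The order of (cd²) is 10 (smallest k with (cd²)ᵏ = e), so (cd²)⁻¹ = (cd²)⁹ = cd³.
Check: (cd²) · (cd³) → (cd²) · c = d²;   (d²) · d³ = e, giving e as required.

Answer: cd³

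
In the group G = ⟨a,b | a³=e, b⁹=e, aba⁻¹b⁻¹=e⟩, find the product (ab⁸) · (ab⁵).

Compute (ab⁸) · (ab⁵) by multiplying left to right and reducing via the relations at each step:
  (ab⁸) · a = a²b⁸
  (a²b⁸) · b⁵ = a²b⁴

Answer: a²b⁴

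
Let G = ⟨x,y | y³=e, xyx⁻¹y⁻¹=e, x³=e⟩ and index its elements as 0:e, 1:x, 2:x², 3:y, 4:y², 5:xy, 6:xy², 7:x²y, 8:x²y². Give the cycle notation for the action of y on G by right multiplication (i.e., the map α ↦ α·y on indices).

(0 3 4)(1 5 6)(2 7 8)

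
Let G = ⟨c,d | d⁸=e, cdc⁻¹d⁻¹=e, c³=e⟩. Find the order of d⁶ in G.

Compute successive powers until reaching e:
  (d⁶)¹ = d⁶, (d⁶)² = d⁴, (d⁶)³ = d², (d⁶)⁴ = e.
The smallest positive k with (d⁶)ᵏ = e is 4.

Answer: 4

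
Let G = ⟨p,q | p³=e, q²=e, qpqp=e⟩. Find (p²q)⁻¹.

The order of (p²q) is 2 (smallest k with (p²q)ᵏ = e), so (p²q)⁻¹ = (p²q)¹ = p²q.
Check: (p²q) · (p²q) → (p²q) · p² = q;   q · q = e, giving e as required.

Answer: p²q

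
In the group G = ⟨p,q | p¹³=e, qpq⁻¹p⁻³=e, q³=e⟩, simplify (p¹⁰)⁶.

Compute successive powers of (p¹⁰), reducing at each step:
  (p¹⁰)²: (p¹⁰) · p¹⁰ = p⁷
  (p¹⁰)³: (p⁷) · p¹⁰ = p⁴
  (p¹⁰)⁴: (p⁴) · p¹⁰ = p
  (p¹⁰)⁵: p · p¹⁰ = p¹¹
  (p¹⁰)⁶: (p¹¹) · p¹⁰ = p⁸

Answer: p⁸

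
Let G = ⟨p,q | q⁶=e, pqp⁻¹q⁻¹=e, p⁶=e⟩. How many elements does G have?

Enumerate words in the generators, reducing via the relations: the distinct elements are
  {e, p, q, pq, p², p³, p⁴, p⁵, q², q³, q⁴, q⁵, pq², pq³, pq⁴, pq⁵, p²q, p³q, p⁴q, p⁵q, p²q², p²q³, p²q⁴, p²q⁵, p³q², p³q³, p³q⁴, p³q⁵, p⁴q², p⁴q³, p⁴q⁴, p⁴q⁵, p⁵q², p⁵q³, p⁵q⁴, p⁵q⁵}.
No further products give new elements, so |G| = 36.

Answer: 36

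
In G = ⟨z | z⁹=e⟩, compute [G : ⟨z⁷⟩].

First find ord(z⁷) by computing successive powers:
  (z⁷)¹ = z⁷, (z⁷)² = z⁵, (z⁷)³ = z³, (z⁷)⁴ = z, (z⁷)⁵ = z⁸, (z⁷)⁶ = z⁶, (z⁷)⁷ = z⁴, (z⁷)⁸ = z², (z⁷)⁹ = e.
So |⟨z⁷⟩| = ord(z⁷) = 9. With |G| = 9, by Lagrange [G : ⟨z⁷⟩] = 9/9 = 1.

Answer: 1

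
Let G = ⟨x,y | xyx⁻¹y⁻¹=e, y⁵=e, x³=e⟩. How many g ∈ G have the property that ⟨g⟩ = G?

G is cyclic of order 15. An element generates G iff its order is 15, and a cyclic group of order 15 has exactly φ(15) = 8 such elements.

Answer: 8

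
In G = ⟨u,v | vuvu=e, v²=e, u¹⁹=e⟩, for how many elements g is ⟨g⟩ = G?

⟨g⟩ = G would require ord(g) = |G| = 38, but the maximum element order in G is 19 < 38. So G is not cyclic and no single element generates it: the count is 0.

Answer: 0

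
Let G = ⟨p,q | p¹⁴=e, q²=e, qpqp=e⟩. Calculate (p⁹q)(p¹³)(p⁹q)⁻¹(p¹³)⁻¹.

[(p⁹q), (p¹³)] = (p⁹q)·(p¹³)·(p⁹q)⁻¹·(p¹³)⁻¹.
  (p⁹q) · (p¹³) = p¹⁰q
  (p¹⁰q) · (p⁹q) = p
  p · p = p²

Answer: p²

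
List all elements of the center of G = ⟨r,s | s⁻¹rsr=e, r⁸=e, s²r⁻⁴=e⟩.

An element z ∈ Z(G) iff z commutes with every generator.
For example r⁴ is central: (r⁴)·r = r⁵ = r·(r⁴); (r⁴)·s = s⁻¹ = s·(r⁴).
Whereas r ∉ Z(G) since r·s = rs ≠ r³s⁻¹ = s·r.
Checking each of the 16 elements this way gives Z(G) = {e, r⁴}, of order 2.

Answer: {e, r⁴}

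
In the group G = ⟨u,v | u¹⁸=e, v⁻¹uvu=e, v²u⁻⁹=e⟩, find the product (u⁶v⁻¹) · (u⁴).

Compute (u⁶v⁻¹) · (u⁴) by multiplying left to right and reducing via the relations at each step:
  (u⁶v⁻¹) · u⁴ = u²v⁻¹

Answer: u²v⁻¹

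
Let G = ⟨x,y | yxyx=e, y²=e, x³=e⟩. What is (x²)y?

Compute (x²) · y by multiplying left to right and reducing via the relations at each step:
  (x²) · y = x²y

Answer: x²y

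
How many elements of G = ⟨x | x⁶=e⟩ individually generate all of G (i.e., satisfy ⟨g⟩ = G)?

G is cyclic of order 6. An element generates G iff its order is 6, and a cyclic group of order 6 has exactly φ(6) = 2 such elements.

Answer: 2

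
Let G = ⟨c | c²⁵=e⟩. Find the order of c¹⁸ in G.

Compute successive powers until reaching e:
  (c¹⁸)¹ = c¹⁸, (c¹⁸)² = c¹¹, (c¹⁸)³ = c⁴, (c¹⁸)⁴ = c²², (c¹⁸)⁵ = c¹⁵, (c¹⁸)⁶ = c⁸, (c¹⁸)⁷ = c, (c¹⁸)⁸ = c¹⁹, (c¹⁸)⁹ = c¹², (c¹⁸)¹⁰ = c⁵, (c¹⁸)¹¹ = c²³, (c¹⁸)¹² = c¹⁶, (c¹⁸)¹³ = c⁹, (c¹⁸)¹⁴ = c², (c¹⁸)¹⁵ = c²⁰, (c¹⁸)¹⁶ = c¹³, (c¹⁸)¹⁷ = c⁶, (c¹⁸)¹⁸ = c²⁴, (c¹⁸)¹⁹ = c¹⁷, (c¹⁸)²⁰ = c¹⁰, (c¹⁸)²¹ = c³, (c¹⁸)²² = c²¹, (c¹⁸)²³ = c¹⁴, (c¹⁸)²⁴ = c⁷, (c¹⁸)²⁵ = e.
The smallest positive k with (c¹⁸)ᵏ = e is 25.

Answer: 25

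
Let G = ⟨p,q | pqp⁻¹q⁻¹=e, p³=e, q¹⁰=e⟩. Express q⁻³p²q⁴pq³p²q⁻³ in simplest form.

Multiply left to right, reducing at each step:
  (q⁷) · p² = p²q⁷
  (p²q⁷) · q⁴ = p²q
  (p²q) · p = q
  q · q³ = q⁴
  (q⁴) · p² = p²q⁴
  (p²q⁴) · q⁻³ = p²q

Answer: p²q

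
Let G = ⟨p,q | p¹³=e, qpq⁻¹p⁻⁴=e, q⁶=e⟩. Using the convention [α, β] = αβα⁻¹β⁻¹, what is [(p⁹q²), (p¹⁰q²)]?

[(p⁹q²), (p¹⁰q²)] = (p⁹q²)·(p¹⁰q²)·(p⁹q²)⁻¹·(p¹⁰q²)⁻¹.
  (p⁹q²) · (p¹⁰q²) = q⁴
  (q⁴) · (p¹⁰q⁴) = p¹²q²
  (p¹²q²) · (pq⁴) = p²

Answer: p²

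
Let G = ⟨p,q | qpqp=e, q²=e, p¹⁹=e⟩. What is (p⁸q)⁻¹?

The order of (p⁸q) is 2 (smallest k with (p⁸q)ᵏ = e), so (p⁸q)⁻¹ = (p⁸q)¹ = p⁸q.
Check: (p⁸q) · (p⁸q) → (p⁸q) · p⁸ = q;   q · q = e, giving e as required.

Answer: p⁸q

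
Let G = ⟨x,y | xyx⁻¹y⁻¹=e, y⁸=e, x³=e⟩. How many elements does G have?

Enumerate words in the generators, reducing via the relations: the distinct elements are
  {e, x, y, xy, x², y², y³, y⁴, y⁵, y⁶, y⁷, xy², xy³, xy⁴, xy⁵, xy⁶, xy⁷, x²y, x²y², x²y³, x²y⁴, x²y⁵, x²y⁶, x²y⁷}.
No further products give new elements, so |G| = 24.

Answer: 24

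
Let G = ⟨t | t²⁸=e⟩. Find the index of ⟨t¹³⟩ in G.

First find ord(t¹³) by computing successive powers:
  (t¹³)¹ = t¹³, (t¹³)² = t²⁶, (t¹³)³ = t¹¹, (t¹³)⁴ = t²⁴, (t¹³)⁵ = t⁹, (t¹³)⁶ = t²², (t¹³)⁷ = t⁷, (t¹³)⁸ = t²⁰, (t¹³)⁹ = t⁵, (t¹³)¹⁰ = t¹⁸, (t¹³)¹¹ = t³, (t¹³)¹² = t¹⁶, (t¹³)¹³ = t, (t¹³)¹⁴ = t¹⁴, (t¹³)¹⁵ = t²⁷, (t¹³)¹⁶ = t¹², (t¹³)¹⁷ = t²⁵, (t¹³)¹⁸ = t¹⁰, (t¹³)¹⁹ = t²³, (t¹³)²⁰ = t⁸, (t¹³)²¹ = t²¹, (t¹³)²² = t⁶, (t¹³)²³ = t¹⁹, (t¹³)²⁴ = t⁴, (t¹³)²⁵ = t¹⁷, (t¹³)²⁶ = t², (t¹³)²⁷ = t¹⁵, (t¹³)²⁸ = e.
So |⟨t¹³⟩| = ord(t¹³) = 28. With |G| = 28, by Lagrange [G : ⟨t¹³⟩] = 28/28 = 1.

Answer: 1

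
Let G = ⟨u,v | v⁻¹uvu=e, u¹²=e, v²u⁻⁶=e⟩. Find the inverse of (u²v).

The order of (u²v) is 4 (smallest k with (u²v)ᵏ = e), so (u²v)⁻¹ = (u²v)³ = u²v⁻¹.
Check: (u²v) · (u²v⁻¹) → (u²v) · u² = v;   v · v⁻¹ = e, giving e as required.

Answer: u²v⁻¹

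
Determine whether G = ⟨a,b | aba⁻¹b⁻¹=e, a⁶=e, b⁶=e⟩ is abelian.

Each pair of generators commutes: a·b = ab = b·a. Since the generators pairwise commute, every element of G commutes with every other, so G is abelian.

Answer: Yes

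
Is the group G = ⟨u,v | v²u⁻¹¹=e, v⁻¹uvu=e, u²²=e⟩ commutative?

u·v = uv but v·u = u¹⁰v⁻¹, so u·v ≠ v·u and G is not abelian.

Answer: No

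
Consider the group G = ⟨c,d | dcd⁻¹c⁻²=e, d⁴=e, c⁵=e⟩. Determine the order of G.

Enumerate words in the generators, reducing via the relations: the distinct elements are
  {c, d, e, cd, c², c³, c⁴, d², d³, cd², cd³, c²d, c³d, c⁴d, c²d², c²d³, c³d², c³d³, c⁴d², c⁴d³}.
No further products give new elements, so |G| = 20.

Answer: 20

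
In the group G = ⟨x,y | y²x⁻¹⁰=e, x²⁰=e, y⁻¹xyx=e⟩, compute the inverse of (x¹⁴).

The order of (x¹⁴) is 10 (smallest k with (x¹⁴)ᵏ = e), so (x¹⁴)⁻¹ = (x¹⁴)⁹ = x⁶.
Check: (x¹⁴) · (x⁶) → (x¹⁴) · x⁶ = e, giving e as required.

Answer: x⁶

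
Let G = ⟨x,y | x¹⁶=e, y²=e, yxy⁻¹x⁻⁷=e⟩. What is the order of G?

Enumerate words in the generators, reducing via the relations: the distinct elements are
  {e, x, y, xy, x², x³, x⁴, x⁵, x⁶, x⁷, x⁸, x⁹, x²y, x³y, x¹², x¹³, x¹¹, x¹⁰, x¹⁴, x¹⁵, x⁴y, x⁵y, x⁶y, x⁷y, x⁸y, x⁹y, x¹²y, x¹³y, x¹¹y, x¹⁰y, x¹⁴y, x¹⁵y}.
No further products give new elements, so |G| = 32.

Answer: 32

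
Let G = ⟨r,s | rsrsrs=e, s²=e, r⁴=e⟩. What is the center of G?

An element z ∈ Z(G) iff z commutes with every generator.
For example e is central: e·r = r = r·e; e·s = s = s·e.
Whereas r ∉ Z(G) since r·s = rs ≠ sr = s·r.
Checking each of the 24 elements this way gives Z(G) = {e}, of order 1.

Answer: {e}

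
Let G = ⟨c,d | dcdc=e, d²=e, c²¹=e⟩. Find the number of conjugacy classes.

The conjugacy classes (representative and size) are:
  [e] (size 1), [c²⁰] (size 2), [c²] (size 2), [c³] (size 2), [c¹⁷] (size 2), [c⁵] (size 2), [c⁶] (size 2), [c⁷] (size 2), [c⁸] (size 2), [c⁹] (size 2), [c¹⁰] (size 2), [d] (size 21).
Class equation: 1 + 2 + 2 + 2 + 2 + 2 + 2 + 2 + 2 + 2 + 2 + 21 = 42 = |G|. So G has 12 conjugacy classes.

Answer: 12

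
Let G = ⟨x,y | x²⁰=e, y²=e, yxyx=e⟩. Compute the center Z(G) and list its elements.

An element z ∈ Z(G) iff z commutes with every generator.
For example x¹⁰ is central: (x¹⁰)·x = x¹¹ = x·(x¹⁰); (x¹⁰)·y = x¹⁰y = y·(x¹⁰).
Whereas x ∉ Z(G) since x·y = xy ≠ x¹⁹y = y·x.
Checking each of the 40 elements this way gives Z(G) = {e, x¹⁰}, of order 2.

Answer: {e, x¹⁰}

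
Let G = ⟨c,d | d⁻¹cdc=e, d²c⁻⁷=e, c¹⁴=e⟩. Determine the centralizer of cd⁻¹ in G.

⟨cd⁻¹⟩ ⊆ C_G(cd⁻¹) since powers of cd⁻¹ commute with cd⁻¹; so |C_G(cd⁻¹)| ≥ |⟨cd⁻¹⟩| = 4.
By orbit–stabilizer, |C_G(cd⁻¹)| = |G| / |conj. class of cd⁻¹| = 28 / 7 = 4.
The 4 elements commuting with cd⁻¹ are {e, c⁷, cd, cd⁻¹}.

Answer: {e, c⁷, cd, cd⁻¹}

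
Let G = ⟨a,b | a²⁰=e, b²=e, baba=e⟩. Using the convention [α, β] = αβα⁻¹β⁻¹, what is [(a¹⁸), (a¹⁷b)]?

[(a¹⁸), (a¹⁷b)] = (a¹⁸)·(a¹⁷b)·(a¹⁸)⁻¹·(a¹⁷b)⁻¹.
  (a¹⁸) · (a¹⁷b) = a¹⁵b
  (a¹⁵b) · (a²) = a¹³b
  (a¹³b) · (a¹⁷b) = a¹⁶

Answer: a¹⁶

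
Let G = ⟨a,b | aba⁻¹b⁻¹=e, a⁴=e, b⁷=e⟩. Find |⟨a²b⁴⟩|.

|⟨a²b⁴⟩| equals the order of a²b⁴. Compute successive powers until reaching e:
  (a²b⁴)¹ = a²b⁴, (a²b⁴)² = b, (a²b⁴)³ = a²b⁵, (a²b⁴)⁴ = b², (a²b⁴)⁵ = a²b⁶, (a²b⁴)⁶ = b³, (a²b⁴)⁷ = a², (a²b⁴)⁸ = b⁴, (a²b⁴)⁹ = a²b, (a²b⁴)¹⁰ = b⁵, (a²b⁴)¹¹ = a²b², (a²b⁴)¹² = b⁶, (a²b⁴)¹³ = a²b³, (a²b⁴)¹⁴ = e.
The smallest positive k with (a²b⁴)ᵏ = e is 14, so |⟨a²b⁴⟩| = 14.

Answer: 14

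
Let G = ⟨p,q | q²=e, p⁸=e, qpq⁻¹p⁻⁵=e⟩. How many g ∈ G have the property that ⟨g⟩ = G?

⟨g⟩ = G would require ord(g) = |G| = 16, but the maximum element order in G is 8 < 16. So G is not cyclic and no single element generates it: the count is 0.

Answer: 0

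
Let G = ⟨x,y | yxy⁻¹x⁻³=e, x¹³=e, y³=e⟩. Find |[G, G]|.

G' = [G, G] is generated by all commutators. The generator-pair commutators are: [x, y] = x¹¹.
The subgroup they normally generate is {e, x, x², x³, x⁴, x⁵, x⁶, x⁷, x⁸, x⁹, x¹⁰, x¹¹, x¹²}, of order 13.
Check: |G/G'| = 39/13 = 3 is the order of the abelianisation.

Answer: 13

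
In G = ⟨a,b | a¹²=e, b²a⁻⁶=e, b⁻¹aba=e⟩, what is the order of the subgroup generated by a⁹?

|⟨a⁹⟩| equals the order of a⁹. Compute successive powers until reaching e:
  (a⁹)¹ = a⁹, (a⁹)² = a⁶, (a⁹)³ = a³, (a⁹)⁴ = e.
The smallest positive k with (a⁹)ᵏ = e is 4, so |⟨a⁹⟩| = 4.

Answer: 4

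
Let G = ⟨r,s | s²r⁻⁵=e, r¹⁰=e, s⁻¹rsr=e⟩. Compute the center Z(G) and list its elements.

An element z ∈ Z(G) iff z commutes with every generator.
For example r⁵ is central: (r⁵)·r = r⁶ = r·(r⁵); (r⁵)·s = s⁻¹ = s·(r⁵).
Whereas r ∉ Z(G) since r·s = rs ≠ r⁴s⁻¹ = s·r.
Checking each of the 20 elements this way gives Z(G) = {e, r⁵}, of order 2.

Answer: {e, r⁵}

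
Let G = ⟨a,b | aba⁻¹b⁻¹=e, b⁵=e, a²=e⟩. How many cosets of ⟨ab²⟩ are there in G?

First find ord(ab²) by computing successive powers:
  (ab²)¹ = ab², (ab²)² = b⁴, (ab²)³ = ab, (ab²)⁴ = b³, (ab²)⁵ = a, (ab²)⁶ = b², (ab²)⁷ = ab⁴, (ab²)⁸ = b, (ab²)⁹ = ab³, (ab²)¹⁰ = e.
So |⟨ab²⟩| = ord(ab²) = 10. With |G| = 10, by Lagrange [G : ⟨ab²⟩] = 10/10 = 1.

Answer: 1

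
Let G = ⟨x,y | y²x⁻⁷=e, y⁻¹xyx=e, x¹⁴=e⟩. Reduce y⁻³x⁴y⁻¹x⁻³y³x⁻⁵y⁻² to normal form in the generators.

Multiply left to right, reducing at each step:
  y · x⁴ = x³y⁻¹
  (x³y⁻¹) · y⁻¹ = x¹⁰
  (x¹⁰) · x⁻³ = x⁷
  (x⁷) · y³ = y
  y · x⁻⁵ = x⁵y
  (x⁵y) · y⁻² = x⁵y⁻¹

Answer: x⁵y⁻¹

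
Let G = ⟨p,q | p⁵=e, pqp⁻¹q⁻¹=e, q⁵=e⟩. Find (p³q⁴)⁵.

Compute successive powers of (p³q⁴), reducing at each step:
  (p³q⁴)²: (p³q⁴) · p³ = pq⁴;   (pq⁴) · q⁴ = pq³
  (p³q⁴)³: (pq³) · p³ = p⁴q³;   (p⁴q³) · q⁴ = p⁴q²
  (p³q⁴)⁴: (p⁴q²) · p³ = p²q²;   (p²q²) · q⁴ = p²q
  (p³q⁴)⁵: (p²q) · p³ = q;   q · q⁴ = e

Answer: e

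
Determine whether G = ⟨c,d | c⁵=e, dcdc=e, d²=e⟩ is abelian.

c·d = cd but d·c = c⁴d, so c·d ≠ d·c and G is not abelian.

Answer: No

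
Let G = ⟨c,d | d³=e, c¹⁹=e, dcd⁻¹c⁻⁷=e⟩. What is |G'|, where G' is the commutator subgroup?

G' = [G, G] is generated by all commutators. The generator-pair commutators are: [c, d] = c¹³.
The subgroup they normally generate is {e, c, c², c³, c⁴, c⁵, c⁶, c⁷, c⁸, c⁹, c¹⁰, c¹¹, c¹², c¹³, c¹⁴, c¹⁵, c¹⁶, c¹⁷, c¹⁸}, of order 19.
Check: |G/G'| = 57/19 = 3 is the order of the abelianisation.

Answer: 19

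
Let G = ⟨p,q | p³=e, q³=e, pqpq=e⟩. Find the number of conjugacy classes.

The conjugacy classes (representative and size) are:
  [e] (size 1), [qp²] (size 4), [q²p] (size 4), [p²q²] (size 3).
Class equation: 1 + 4 + 4 + 3 = 12 = |G|. So G has 4 conjugacy classes.

Answer: 4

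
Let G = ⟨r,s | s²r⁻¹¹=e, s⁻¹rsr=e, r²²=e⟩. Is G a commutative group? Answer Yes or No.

r·s = rs but s·r = r¹⁰s⁻¹, so r·s ≠ s·r and G is not abelian.

Answer: No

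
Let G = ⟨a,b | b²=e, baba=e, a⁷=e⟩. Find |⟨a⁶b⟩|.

|⟨a⁶b⟩| equals the order of a⁶b. Compute successive powers until reaching e:
  (a⁶b)¹ = a⁶b, (a⁶b)² = e.
The smallest positive k with (a⁶b)ᵏ = e is 2, so |⟨a⁶b⟩| = 2.

Answer: 2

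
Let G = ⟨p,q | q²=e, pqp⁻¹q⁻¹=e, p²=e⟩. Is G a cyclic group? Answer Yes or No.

|G| = 4, but the maximum element order in G is 2 < 4. No single element generates all of G, so G is not cyclic.

Answer: No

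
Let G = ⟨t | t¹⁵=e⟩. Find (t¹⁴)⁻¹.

The order of (t¹⁴) is 15 (smallest k with (t¹⁴)ᵏ = e), so (t¹⁴)⁻¹ = (t¹⁴)¹⁴ = t.
Check: (t¹⁴) · t → (t¹⁴) · t = e, giving e as required.

Answer: t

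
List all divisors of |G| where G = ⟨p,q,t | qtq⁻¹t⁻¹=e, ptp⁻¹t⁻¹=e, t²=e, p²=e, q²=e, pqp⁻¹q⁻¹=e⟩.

|G| = 8 = 2³. By Lagrange's theorem the order of any subgroup divides 8; the divisors of 8 are 1, 2, 4, 8.

Answer: 1, 2, 4, 8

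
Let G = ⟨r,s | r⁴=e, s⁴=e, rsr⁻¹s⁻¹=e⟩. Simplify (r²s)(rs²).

Compute (r²s) · (rs²) by multiplying left to right and reducing via the relations at each step:
  (r²s) · r = r³s
  (r³s) · s² = r³s³

Answer: r³s³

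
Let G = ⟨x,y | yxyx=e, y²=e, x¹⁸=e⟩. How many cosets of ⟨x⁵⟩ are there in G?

First find ord(x⁵) by computing successive powers:
  (x⁵)¹ = x⁵, (x⁵)² = x¹⁰, (x⁵)³ = x¹⁵, (x⁵)⁴ = x², (x⁵)⁵ = x⁷, (x⁵)⁶ = x¹², (x⁵)⁷ = x¹⁷, (x⁵)⁸ = x⁴, (x⁵)⁹ = x⁹, (x⁵)¹⁰ = x¹⁴, (x⁵)¹¹ = x, (x⁵)¹² = x⁶, (x⁵)¹³ = x¹¹, (x⁵)¹⁴ = x¹⁶, (x⁵)¹⁵ = x³, (x⁵)¹⁶ = x⁸, (x⁵)¹⁷ = x¹³, (x⁵)¹⁸ = e.
So |⟨x⁵⟩| = ord(x⁵) = 18. With |G| = 36, by Lagrange [G : ⟨x⁵⟩] = 36/18 = 2.

Answer: 2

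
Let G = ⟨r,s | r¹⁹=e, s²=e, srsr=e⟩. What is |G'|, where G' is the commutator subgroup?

G' = [G, G] is generated by all commutators. The generator-pair commutators are: [r, s] = r².
The subgroup they normally generate is {e, r, r², r³, r⁴, r⁵, r⁶, r⁷, r⁸, r⁹, r¹⁰, r¹¹, r¹², r¹³, r¹⁴, r¹⁵, r¹⁶, r¹⁷, r¹⁸}, of order 19.
Check: |G/G'| = 38/19 = 2 is the order of the abelianisation.

Answer: 19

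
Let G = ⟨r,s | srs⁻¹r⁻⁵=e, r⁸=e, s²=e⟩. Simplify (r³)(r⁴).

Compute (r³) · (r⁴) by multiplying left to right and reducing via the relations at each step:
  (r³) · r⁴ = r⁷

Answer: r⁷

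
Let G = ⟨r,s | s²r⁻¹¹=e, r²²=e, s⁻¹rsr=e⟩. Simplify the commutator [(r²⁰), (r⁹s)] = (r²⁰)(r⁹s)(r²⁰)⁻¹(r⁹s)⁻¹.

[(r²⁰), (r⁹s)] = (r²⁰)·(r⁹s)·(r²⁰)⁻¹·(r⁹s)⁻¹.
  (r²⁰) · (r⁹s) = r⁷s
  (r⁷s) · (r²) = r⁵s
  (r⁵s) · (r⁹s⁻¹) = r¹⁸

Answer: r¹⁸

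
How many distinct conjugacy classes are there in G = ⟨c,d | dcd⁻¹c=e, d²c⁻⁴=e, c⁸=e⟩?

The conjugacy classes (representative and size) are:
  [e] (size 1), [c⁷] (size 2), [c²] (size 2), [c⁵] (size 2), [c⁴] (size 1), [c²d⁻¹] (size 4), [c³d] (size 4).
Class equation: 1 + 2 + 2 + 2 + 1 + 4 + 4 = 16 = |G|. So G has 7 conjugacy classes.

Answer: 7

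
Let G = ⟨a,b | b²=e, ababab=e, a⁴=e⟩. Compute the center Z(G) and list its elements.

An element z ∈ Z(G) iff z commutes with every generator.
For example e is central: e·a = a = a·e; e·b = b = b·e.
Whereas a ∉ Z(G) since a·b = ab ≠ ba = b·a.
Checking each of the 24 elements this way gives Z(G) = {e}, of order 1.

Answer: {e}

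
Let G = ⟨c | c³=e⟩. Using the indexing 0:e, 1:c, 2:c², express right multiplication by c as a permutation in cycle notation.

(0 1 2)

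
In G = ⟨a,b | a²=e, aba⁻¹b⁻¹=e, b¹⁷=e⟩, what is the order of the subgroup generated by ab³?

|⟨ab³⟩| equals the order of ab³. Compute successive powers until reaching e:
  (ab³)¹ = ab³, (ab³)² = b⁶, (ab³)³ = ab⁹, (ab³)⁴ = b¹², (ab³)⁵ = ab¹⁵, (ab³)⁶ = b, (ab³)⁷ = ab⁴, (ab³)⁸ = b⁷, (ab³)⁹ = ab¹⁰, (ab³)¹⁰ = b¹³, (ab³)¹¹ = ab¹⁶, (ab³)¹² = b², (ab³)¹³ = ab⁵, (ab³)¹⁴ = b⁸, (ab³)¹⁵ = ab¹¹, (ab³)¹⁶ = b¹⁴, (ab³)¹⁷ = a, (ab³)¹⁸ = b³, (ab³)¹⁹ = ab⁶, (ab³)²⁰ = b⁹, (ab³)²¹ = ab¹², (ab³)²² = b¹⁵, (ab³)²³ = ab, (ab³)²⁴ = b⁴, (ab³)²⁵ = ab⁷, (ab³)²⁶ = b¹⁰, (ab³)²⁷ = ab¹³, (ab³)²⁸ = b¹⁶, (ab³)²⁹ = ab², (ab³)³⁰ = b⁵, (ab³)³¹ = ab⁸, (ab³)³² = b¹¹, (ab³)³³ = ab¹⁴, (ab³)³⁴ = e.
The smallest positive k with (ab³)ᵏ = e is 34, so |⟨ab³⟩| = 34.

Answer: 34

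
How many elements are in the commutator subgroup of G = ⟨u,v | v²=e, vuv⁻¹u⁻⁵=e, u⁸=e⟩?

G' = [G, G] is generated by all commutators. The generator-pair commutators are: [u, v] = u⁴.
The subgroup they normally generate is {e, u⁴}, of order 2.
Check: |G/G'| = 16/2 = 8 is the order of the abelianisation.

Answer: 2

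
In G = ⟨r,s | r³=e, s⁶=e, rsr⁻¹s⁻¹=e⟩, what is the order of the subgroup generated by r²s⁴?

|⟨r²s⁴⟩| equals the order of r²s⁴. Compute successive powers until reaching e:
  (r²s⁴)¹ = r²s⁴, (r²s⁴)² = rs², (r²s⁴)³ = e.
The smallest positive k with (r²s⁴)ᵏ = e is 3, so |⟨r²s⁴⟩| = 3.

Answer: 3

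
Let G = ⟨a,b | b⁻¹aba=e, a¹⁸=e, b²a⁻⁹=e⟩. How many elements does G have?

Enumerate words in the generators, reducing via the relations: the distinct elements are
  {a, b, e, ab, a², a³, a⁴, a⁵, a⁶, a⁷, a⁸, a⁹, a²b, a³b, a¹², a¹³, a¹¹, a¹⁰, a¹⁴, a¹⁵, a¹⁶, a¹⁷, a⁴b, a⁵b, a⁶b, a⁷b, a⁸b, b⁻¹, ab⁻¹, a²b⁻¹, a³b⁻¹, a⁴b⁻¹, a⁵b⁻¹, a⁶b⁻¹, a⁷b⁻¹, a⁸b⁻¹}.
No further products give new elements, so |G| = 36.

Answer: 36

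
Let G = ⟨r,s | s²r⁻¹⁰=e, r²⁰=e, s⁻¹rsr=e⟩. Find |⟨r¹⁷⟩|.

|⟨r¹⁷⟩| equals the order of r¹⁷. Compute successive powers until reaching e:
  (r¹⁷)¹ = r¹⁷, (r¹⁷)² = r¹⁴, (r¹⁷)³ = r¹¹, (r¹⁷)⁴ = r⁸, (r¹⁷)⁵ = r⁵, (r¹⁷)⁶ = r², (r¹⁷)⁷ = r¹⁹, (r¹⁷)⁸ = r¹⁶, (r¹⁷)⁹ = r¹³, (r¹⁷)¹⁰ = r¹⁰, (r¹⁷)¹¹ = r⁷, (r¹⁷)¹² = r⁴, (r¹⁷)¹³ = r, (r¹⁷)¹⁴ = r¹⁸, (r¹⁷)¹⁵ = r¹⁵, (r¹⁷)¹⁶ = r¹², (r¹⁷)¹⁷ = r⁹, (r¹⁷)¹⁸ = r⁶, (r¹⁷)¹⁹ = r³, (r¹⁷)²⁰ = e.
The smallest positive k with (r¹⁷)ᵏ = e is 20, so |⟨r¹⁷⟩| = 20.

Answer: 20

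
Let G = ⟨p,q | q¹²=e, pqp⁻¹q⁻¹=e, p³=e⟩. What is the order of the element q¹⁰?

Compute successive powers until reaching e:
  (q¹⁰)¹ = q¹⁰, (q¹⁰)² = q⁸, (q¹⁰)³ = q⁶, (q¹⁰)⁴ = q⁴, (q¹⁰)⁵ = q², (q¹⁰)⁶ = e.
The smallest positive k with (q¹⁰)ᵏ = e is 6.

Answer: 6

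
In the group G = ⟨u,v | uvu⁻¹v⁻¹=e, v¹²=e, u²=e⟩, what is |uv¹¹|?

Compute successive powers until reaching e:
  (uv¹¹)¹ = uv¹¹, (uv¹¹)² = v¹⁰, (uv¹¹)³ = uv⁹, (uv¹¹)⁴ = v⁸, (uv¹¹)⁵ = uv⁷, (uv¹¹)⁶ = v⁶, (uv¹¹)⁷ = uv⁵, (uv¹¹)⁸ = v⁴, (uv¹¹)⁹ = uv³, (uv¹¹)¹⁰ = v², (uv¹¹)¹¹ = uv, (uv¹¹)¹² = e.
The smallest positive k with (uv¹¹)ᵏ = e is 12.

Answer: 12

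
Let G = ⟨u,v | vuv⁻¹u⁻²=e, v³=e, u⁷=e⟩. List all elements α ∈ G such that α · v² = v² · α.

⟨v²⟩ ⊆ C_G(v²) since powers of v² commute with v²; so |C_G(v²)| ≥ |⟨v²⟩| = 3.
By orbit–stabilizer, |C_G(v²)| = |G| / |conj. class of v²| = 21 / 7 = 3.
The 3 elements commuting with v² are {e, v, v²}.

Answer: {e, v, v²}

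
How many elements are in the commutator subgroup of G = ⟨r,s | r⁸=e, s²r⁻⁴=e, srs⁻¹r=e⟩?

G' = [G, G] is generated by all commutators. The generator-pair commutators are: [r, s] = r².
The subgroup they normally generate is {e, r², r⁴, r⁶}, of order 4.
Check: |G/G'| = 16/4 = 4 is the order of the abelianisation.

Answer: 4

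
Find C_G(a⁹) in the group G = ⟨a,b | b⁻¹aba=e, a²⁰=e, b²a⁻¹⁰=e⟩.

⟨a⁹⟩ ⊆ C_G(a⁹) since powers of a⁹ commute with a⁹; so |C_G(a⁹)| ≥ |⟨a⁹⟩| = 20.
By orbit–stabilizer, |C_G(a⁹)| = |G| / |conj. class of a⁹| = 40 / 2 = 20.
The 20 elements commuting with a⁹ are {e, a, a², a³, a⁴, a⁵, a⁶, a⁷, a⁸, a⁹, a¹⁰, a¹¹, a¹², a¹³, a¹⁴, a¹⁵, a¹⁶, a¹⁷, a¹⁸, a¹⁹}.

Answer: {e, a, a², a³, a⁴, a⁵, a⁶, a⁷, a⁸, a⁹, a¹⁰, a¹¹, a¹², a¹³, a¹⁴, a¹⁵, a¹⁶, a¹⁷, a¹⁸, a¹⁹}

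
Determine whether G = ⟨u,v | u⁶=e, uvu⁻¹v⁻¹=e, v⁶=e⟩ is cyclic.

|G| = 36, but the maximum element order in G is 6 < 36. No single element generates all of G, so G is not cyclic.

Answer: No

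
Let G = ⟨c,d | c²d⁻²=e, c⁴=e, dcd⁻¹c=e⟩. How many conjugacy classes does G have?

The conjugacy classes (representative and size) are:
  [e] (size 1), [c³] (size 2), [c²] (size 1), [d⁻¹] (size 2), [cd] (size 2).
Class equation: 1 + 2 + 1 + 2 + 2 = 8 = |G|. So G has 5 conjugacy classes.

Answer: 5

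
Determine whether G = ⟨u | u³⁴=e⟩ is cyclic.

|G| = 34. The element u has order 34 (its powers give 34 distinct elements), so ⟨u⟩ = G and G is cyclic.

Answer: Yes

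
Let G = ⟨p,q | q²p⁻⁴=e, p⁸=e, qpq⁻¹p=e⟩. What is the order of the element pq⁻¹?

Compute successive powers until reaching e:
  (pq⁻¹)¹ = pq⁻¹, (pq⁻¹)² = p⁴, (pq⁻¹)³ = pq, (pq⁻¹)⁴ = e.
The smallest positive k with (pq⁻¹)ᵏ = e is 4.

Answer: 4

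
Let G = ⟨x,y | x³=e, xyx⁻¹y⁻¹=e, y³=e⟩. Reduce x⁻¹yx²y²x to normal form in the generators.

Multiply left to right, reducing at each step:
  (x²) · y = x²y
  (x²y) · x² = xy
  (xy) · y² = x
  x · x = x²

Answer: x²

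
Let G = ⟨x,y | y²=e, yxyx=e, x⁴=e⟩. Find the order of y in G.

Compute successive powers until reaching e:
  y¹ = y, y² = e.
The smallest positive k with yᵏ = e is 2.

Answer: 2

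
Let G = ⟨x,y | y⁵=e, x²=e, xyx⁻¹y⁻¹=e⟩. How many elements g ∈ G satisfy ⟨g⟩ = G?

G is cyclic of order 10. An element generates G iff its order is 10, and a cyclic group of order 10 has exactly φ(10) = 4 such elements.

Answer: 4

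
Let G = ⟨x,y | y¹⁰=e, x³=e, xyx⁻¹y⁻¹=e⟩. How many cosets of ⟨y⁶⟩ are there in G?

First find ord(y⁶) by computing successive powers:
  (y⁶)¹ = y⁶, (y⁶)² = y², (y⁶)³ = y⁸, (y⁶)⁴ = y⁴, (y⁶)⁵ = e.
So |⟨y⁶⟩| = ord(y⁶) = 5. With |G| = 30, by Lagrange [G : ⟨y⁶⟩] = 30/5 = 6.

Answer: 6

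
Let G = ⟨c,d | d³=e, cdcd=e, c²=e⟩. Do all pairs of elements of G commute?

c·d = cd but d·c = cd², so c·d ≠ d·c and G is not abelian.

Answer: No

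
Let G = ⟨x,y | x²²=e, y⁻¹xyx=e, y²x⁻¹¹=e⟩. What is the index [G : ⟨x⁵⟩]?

First find ord(x⁵) by computing successive powers:
  (x⁵)¹ = x⁵, (x⁵)² = x¹⁰, (x⁵)³ = x¹⁵, (x⁵)⁴ = x²⁰, (x⁵)⁵ = x³, (x⁵)⁶ = x⁸, (x⁵)⁷ = x¹³, (x⁵)⁸ = x¹⁸, (x⁵)⁹ = x, (x⁵)¹⁰ = x⁶, (x⁵)¹¹ = x¹¹, (x⁵)¹² = x¹⁶, (x⁵)¹³ = x²¹, (x⁵)¹⁴ = x⁴, (x⁵)¹⁵ = x⁹, (x⁵)¹⁶ = x¹⁴, (x⁵)¹⁷ = x¹⁹, (x⁵)¹⁸ = x², (x⁵)¹⁹ = x⁷, (x⁵)²⁰ = x¹², (x⁵)²¹ = x¹⁷, (x⁵)²² = e.
So |⟨x⁵⟩| = ord(x⁵) = 22. With |G| = 44, by Lagrange [G : ⟨x⁵⟩] = 44/22 = 2.

Answer: 2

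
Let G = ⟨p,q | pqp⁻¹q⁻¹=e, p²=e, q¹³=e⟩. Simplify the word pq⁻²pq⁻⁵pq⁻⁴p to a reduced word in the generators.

Multiply left to right, reducing at each step:
  p · q⁻² = pq¹¹
  (pq¹¹) · p = q¹¹
  (q¹¹) · q⁻⁵ = q⁶
  (q⁶) · p = pq⁶
  (pq⁶) · q⁻⁴ = pq²
  (pq²) · p = q²

Answer: q²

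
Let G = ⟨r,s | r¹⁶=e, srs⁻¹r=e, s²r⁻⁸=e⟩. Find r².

Compute successive powers of r, reducing at each step:
  r²: r · r = r²

Answer: r²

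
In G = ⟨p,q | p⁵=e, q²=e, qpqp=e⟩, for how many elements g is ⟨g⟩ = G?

⟨g⟩ = G would require ord(g) = |G| = 10, but the maximum element order in G is 5 < 10. So G is not cyclic and no single element generates it: the count is 0.

Answer: 0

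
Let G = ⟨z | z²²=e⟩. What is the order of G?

G is generated by a single element, so G is cyclic. The relator gives z²² = e and no smaller power is forced to be e, so the 22 powers {e, z, z², z³, z⁴, z⁵, z⁶, z⁷, z⁸, z⁹, z²¹, z²⁰, z¹², z¹³, z¹¹, z¹⁰, z¹⁴, z¹⁵, z¹⁶, z¹⁷, z¹⁸, z¹⁹} are distinct. Hence |G| = 22.

Answer: 22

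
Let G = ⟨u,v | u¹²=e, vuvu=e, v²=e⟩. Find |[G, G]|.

G' = [G, G] is generated by all commutators. The generator-pair commutators are: [u, v] = u².
The subgroup they normally generate is {e, u², u⁴, u⁶, u⁸, u¹⁰}, of order 6.
Check: |G/G'| = 24/6 = 4 is the order of the abelianisation.

Answer: 6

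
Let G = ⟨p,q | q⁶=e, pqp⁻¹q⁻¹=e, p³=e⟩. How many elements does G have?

Enumerate words in the generators, reducing via the relations: the distinct elements are
  {e, p, q, pq, p², q², q³, q⁴, q⁵, pq², pq³, pq⁴, pq⁵, p²q, p²q², p²q³, p²q⁴, p²q⁵}.
No further products give new elements, so |G| = 18.

Answer: 18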